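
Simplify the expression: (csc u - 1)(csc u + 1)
(csc u - 1)(csc u + 1) = cot²u (using Diff. of squares)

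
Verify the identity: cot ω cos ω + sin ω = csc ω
LHS = cos²ω/sin ω + sin ω = (cos²ω + sin²ω)/sin ω = 1/sin ω = csc ω = RHS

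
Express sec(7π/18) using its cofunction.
sec(7π/18) = csc(π/2 - 7π/18) = csc(π/9)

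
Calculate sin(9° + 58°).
sin(9° + 58°) = sin 9° cos 58° + cos 9° sin 58° = 0.9205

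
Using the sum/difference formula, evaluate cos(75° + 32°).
cos(75° + 32°) = cos 75° cos 32° - sin 75° sin 32° = -0.2924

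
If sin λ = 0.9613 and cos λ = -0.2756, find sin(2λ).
sin(2λ) = 2 sin λ cos λ = -0.5299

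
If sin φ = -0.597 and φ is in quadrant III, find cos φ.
cos φ = -0.8022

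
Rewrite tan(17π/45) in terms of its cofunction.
tan(17π/45) = cot(π/2 - 17π/45) = cot(11π/90)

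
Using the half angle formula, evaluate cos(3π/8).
cos(3π/8) = √((1 + cos 3π/4)/2) = √(2-√2)/2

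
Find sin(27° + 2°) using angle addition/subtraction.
sin(27° + 2°) = sin 27° cos 2° + cos 27° sin 2° = 0.4848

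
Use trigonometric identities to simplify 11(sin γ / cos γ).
11(sin γ / cos γ) = 11(tan γ) (using Quotient identity)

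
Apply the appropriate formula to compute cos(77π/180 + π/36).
cos(77π/180 + π/36) = cos 77π/180 cos π/36 - sin 77π/180 sin π/36 = 0.1392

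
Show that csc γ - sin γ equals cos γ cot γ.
LHS = 1/sin γ - sin γ = (1 - sin²γ)/sin γ = cos²γ/sin γ = cos γ · (cos γ/sin γ) = cos γ cot γ = RHS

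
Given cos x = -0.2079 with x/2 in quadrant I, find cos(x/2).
cos(x/2) = ±√((1 + cos x)/2); positive since x/2 ∈ QI, so cos(x/2) = 0.6293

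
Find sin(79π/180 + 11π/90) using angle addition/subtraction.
sin(79π/180 + 11π/90) = sin 79π/180 cos 11π/90 + cos 79π/180 sin 11π/90 = 0.9816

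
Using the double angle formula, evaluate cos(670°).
cos(670°) = 2cos²335° - 1 = 0.6428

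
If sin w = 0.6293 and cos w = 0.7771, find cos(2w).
cos(2w) = cos²w - sin²w = 0.2079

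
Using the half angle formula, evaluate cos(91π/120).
cos(91π/120) = -√((1 + cos 91π/60)/2) = -0.7254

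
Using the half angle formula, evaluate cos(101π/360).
cos(101π/360) = √((1 + cos 101π/180)/2) = 0.6361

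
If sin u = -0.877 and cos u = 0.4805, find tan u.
tan u = sin u / cos u = -1.825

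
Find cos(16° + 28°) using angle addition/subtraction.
cos(16° + 28°) = cos 16° cos 28° - sin 16° sin 28° = 0.7193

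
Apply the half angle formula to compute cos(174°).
cos(174°) = -√((1 + cos 348°)/2) = -0.9945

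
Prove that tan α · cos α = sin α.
LHS = (sin α/cos α) · cos α = sin α = RHS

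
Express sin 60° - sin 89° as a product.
sin 60° - sin 89° = 2 cos(74.5°) sin(-14.5°)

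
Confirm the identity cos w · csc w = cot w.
LHS = cos w · (1/sin w) = cos w/sin w = cot w = RHS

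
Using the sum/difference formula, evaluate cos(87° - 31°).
cos(87° - 31°) = cos 87° cos 31° + sin 87° sin 31° = 0.5592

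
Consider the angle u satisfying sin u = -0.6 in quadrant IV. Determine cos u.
cos u = √(1 - sin²u) = 0.8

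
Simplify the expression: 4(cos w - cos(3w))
4(cos w - cos(3w)) = 4(2 sin(2w) sin w) (using Sum-to-product)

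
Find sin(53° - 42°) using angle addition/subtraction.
sin(53° - 42°) = sin 53° cos 42° - cos 53° sin 42° = 0.1908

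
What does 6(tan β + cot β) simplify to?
6(tan β + cot β) = 6(sec β csc β) (using Quotient identities)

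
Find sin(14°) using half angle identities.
sin(14°) = √((1 - cos 28°)/2) = 0.2419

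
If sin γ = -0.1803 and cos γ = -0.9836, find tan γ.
tan γ = sin γ / cos γ = 0.1833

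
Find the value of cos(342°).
cos(342°) = 0.9511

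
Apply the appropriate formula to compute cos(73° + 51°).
cos(73° + 51°) = cos 73° cos 51° - sin 73° sin 51° = -0.5592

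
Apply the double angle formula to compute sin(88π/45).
sin(88π/45) = 2 sin 44π/45 cos 44π/45 = -0.1392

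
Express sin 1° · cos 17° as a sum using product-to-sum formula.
sin 1° cos 17° = (1/2)[sin(1°+17°) + sin(1°-17°)]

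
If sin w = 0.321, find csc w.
csc w = 1/sin w = 3.115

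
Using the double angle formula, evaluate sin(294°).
sin(294°) = 2 sin 147° cos 147° = -0.9135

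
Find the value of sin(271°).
sin(271°) = -0.9998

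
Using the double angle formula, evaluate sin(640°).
sin(640°) = 2 sin 320° cos 320° = -0.9848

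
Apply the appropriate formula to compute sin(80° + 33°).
sin(80° + 33°) = sin 80° cos 33° + cos 80° sin 33° = 0.9205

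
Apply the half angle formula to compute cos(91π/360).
cos(91π/360) = √((1 + cos 91π/180)/2) = 0.7009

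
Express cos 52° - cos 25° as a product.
cos 52° - cos 25° = -2 sin(38.5°) sin(13.5°)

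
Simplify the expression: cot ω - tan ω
cot ω - tan ω = 2 cot(2ω) (using Double angle)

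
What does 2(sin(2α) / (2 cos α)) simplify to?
2(sin(2α) / (2 cos α)) = 2(sin α) (using Double angle)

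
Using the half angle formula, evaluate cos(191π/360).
cos(191π/360) = -√((1 + cos 191π/180)/2) = -0.09585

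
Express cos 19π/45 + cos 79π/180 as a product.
cos 19π/45 + cos 79π/180 = 2 cos(31π/72) cos(-π/120)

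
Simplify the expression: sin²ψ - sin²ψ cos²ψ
sin²ψ - sin²ψ cos²ψ = sin⁴ψ (using Factoring)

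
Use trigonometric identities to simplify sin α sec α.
sin α sec α = tan α (using Reciprocal + quotient)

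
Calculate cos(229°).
cos(229°) = -0.6561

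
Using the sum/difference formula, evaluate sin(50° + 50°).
sin(50° + 50°) = sin 50° cos 50° + cos 50° sin 50° = 0.9848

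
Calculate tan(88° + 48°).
tan(88° + 48°) = (tan 88° + tan 48°)/(1 - tan 88° tan 48°) = -0.9657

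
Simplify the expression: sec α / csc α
sec α / csc α = tan α (using Reciprocal identities)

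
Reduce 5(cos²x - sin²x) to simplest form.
5(cos²x - sin²x) = 5(cos(2x)) (using Double angle)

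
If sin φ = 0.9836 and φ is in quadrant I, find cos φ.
cos φ = 0.1804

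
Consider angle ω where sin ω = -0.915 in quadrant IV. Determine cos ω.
cos ω = √(1 - sin²ω) = 0.4035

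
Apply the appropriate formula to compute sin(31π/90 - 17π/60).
sin(31π/90 - 17π/60) = sin 31π/90 cos 17π/60 - cos 31π/90 sin 17π/60 = 0.1908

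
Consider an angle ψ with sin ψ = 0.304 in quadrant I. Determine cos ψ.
cos ψ = √(1 - sin²ψ) = 0.9527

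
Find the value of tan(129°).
tan(129°) = -1.235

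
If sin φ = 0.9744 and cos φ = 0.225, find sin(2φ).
sin(2φ) = 2 sin φ cos φ = 0.4385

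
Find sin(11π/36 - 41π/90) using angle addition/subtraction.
sin(11π/36 - 41π/90) = sin 11π/36 cos 41π/90 - cos 11π/36 sin 41π/90 = -0.454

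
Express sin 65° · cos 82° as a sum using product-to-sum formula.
sin 65° cos 82° = (1/2)[sin(65°+82°) + sin(65°-82°)]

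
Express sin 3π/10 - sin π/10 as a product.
sin 3π/10 - sin π/10 = 2 cos(π/5) sin(π/10)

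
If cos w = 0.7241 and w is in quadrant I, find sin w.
sin w = 0.6897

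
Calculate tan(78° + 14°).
tan(78° + 14°) = (tan 78° + tan 14°)/(1 - tan 78° tan 14°) = -28.64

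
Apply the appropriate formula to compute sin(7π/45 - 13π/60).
sin(7π/45 - 13π/60) = sin 7π/45 cos 13π/60 - cos 7π/45 sin 13π/60 = -0.1908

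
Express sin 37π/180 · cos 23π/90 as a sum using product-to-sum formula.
sin 37π/180 cos 23π/90 = (1/2)[sin(37π/180+23π/90) + sin(37π/180-23π/90)]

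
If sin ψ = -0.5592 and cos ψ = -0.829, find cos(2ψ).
cos(2ψ) = cos²ψ - sin²ψ = 0.3745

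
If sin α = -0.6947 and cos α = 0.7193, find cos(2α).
cos(2α) = cos²α - sin²α = 0.03478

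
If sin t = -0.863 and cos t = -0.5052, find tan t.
tan t = sin t / cos t = 1.708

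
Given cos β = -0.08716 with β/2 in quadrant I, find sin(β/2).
sin(β/2) = ±√((1 - cos β)/2); positive since β/2 ∈ QI, so sin(β/2) = 0.7373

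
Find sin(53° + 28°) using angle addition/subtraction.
sin(53° + 28°) = sin 53° cos 28° + cos 53° sin 28° = 0.9877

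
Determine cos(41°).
cos(41°) = 0.7547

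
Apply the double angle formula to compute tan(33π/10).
tan(33π/10) = 2 tan 33π/20 / (1 - tan²33π/20) = 1.376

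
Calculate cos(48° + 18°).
cos(48° + 18°) = cos 48° cos 18° - sin 48° sin 18° = 0.4067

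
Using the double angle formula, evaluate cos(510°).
cos(510°) = cos²255° - sin²255° = -√3/2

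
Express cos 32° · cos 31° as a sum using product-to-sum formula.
cos 32° cos 31° = (1/2)[cos(32°-31°) + cos(32°+31°)]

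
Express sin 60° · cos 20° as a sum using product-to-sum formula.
sin 60° cos 20° = (1/2)[sin(60°+20°) + sin(60°-20°)]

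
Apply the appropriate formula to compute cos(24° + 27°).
cos(24° + 27°) = cos 24° cos 27° - sin 24° sin 27° = 0.6293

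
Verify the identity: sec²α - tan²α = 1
LHS = 1/cos²α - sin²α/cos²α = (1 - sin²α)/cos²α = cos²α/cos²α = 1 = RHS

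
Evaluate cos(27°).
cos(27°) = 0.891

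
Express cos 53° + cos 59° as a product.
cos 53° + cos 59° = 2 cos(56°) cos(-3°)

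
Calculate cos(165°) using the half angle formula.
cos(165°) = -√((1 + cos 330°)/2) = -(√6+√2)/4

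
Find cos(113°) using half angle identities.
cos(113°) = -√((1 + cos 226°)/2) = -0.3907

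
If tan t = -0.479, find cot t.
cot t = 1/tan t = -2.088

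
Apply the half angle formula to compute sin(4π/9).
sin(4π/9) = √((1 - cos 8π/9)/2) = 0.9848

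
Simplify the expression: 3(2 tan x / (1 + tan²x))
3(2 tan x / (1 + tan²x)) = 3(sin(2x)) (using Double angle)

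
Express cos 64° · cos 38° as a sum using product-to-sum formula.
cos 64° cos 38° = (1/2)[cos(64°-38°) + cos(64°+38°)]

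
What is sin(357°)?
sin(357°) = -0.05234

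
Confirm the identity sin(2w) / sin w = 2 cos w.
LHS = 2 sin w cos w / sin w = 2 cos w = RHS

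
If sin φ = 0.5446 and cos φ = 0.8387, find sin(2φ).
sin(2φ) = 2 sin φ cos φ = 0.9135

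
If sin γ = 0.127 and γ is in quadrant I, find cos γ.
cos γ = 0.9919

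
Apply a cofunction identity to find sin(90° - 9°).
sin(90° - 9°) = cos(9°) = 0.9877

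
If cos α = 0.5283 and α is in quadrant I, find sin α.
sin α = 0.8491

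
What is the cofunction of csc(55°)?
csc(55°) = sec(90° - 55°) = sec(35°)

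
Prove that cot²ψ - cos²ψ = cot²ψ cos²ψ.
LHS = cos²ψ/sin²ψ - cos²ψ = cos²ψ(1/sin²ψ - 1) = cos²ψ · (1 - sin²ψ)/sin²ψ = cos²ψ · cos²ψ/sin²ψ = cos²ψ · cot²ψ = RHS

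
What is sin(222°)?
sin(222°) = -0.6691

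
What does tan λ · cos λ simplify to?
tan λ · cos λ = sin λ (using Quotient identity)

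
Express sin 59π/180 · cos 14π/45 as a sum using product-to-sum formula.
sin 59π/180 cos 14π/45 = (1/2)[sin(59π/180+14π/45) + sin(59π/180-14π/45)]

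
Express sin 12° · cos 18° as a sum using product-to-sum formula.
sin 12° cos 18° = (1/2)[sin(12°+18°) + sin(12°-18°)]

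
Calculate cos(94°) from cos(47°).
cos(94°) = cos²47° - sin²47° = -0.06976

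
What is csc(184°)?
csc(184°) = -14.34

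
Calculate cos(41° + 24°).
cos(41° + 24°) = cos 41° cos 24° - sin 41° sin 24° = 0.4226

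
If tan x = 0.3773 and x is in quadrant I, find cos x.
cos x = 0.9356 (using tan²x + 1 = sec²x)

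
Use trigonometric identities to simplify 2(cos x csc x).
2(cos x csc x) = 2(cot x) (using Reciprocal + quotient)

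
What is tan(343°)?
tan(343°) = -0.3057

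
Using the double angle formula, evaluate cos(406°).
cos(406°) = cos²203° - sin²203° = 0.6947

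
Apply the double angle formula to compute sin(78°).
sin(78°) = 2 sin 39° cos 39° = 0.9781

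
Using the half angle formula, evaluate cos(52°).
cos(52°) = √((1 + cos 104°)/2) = 0.6157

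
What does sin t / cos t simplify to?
sin t / cos t = tan t (using Quotient identity)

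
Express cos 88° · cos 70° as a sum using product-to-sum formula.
cos 88° cos 70° = (1/2)[cos(88°-70°) + cos(88°+70°)]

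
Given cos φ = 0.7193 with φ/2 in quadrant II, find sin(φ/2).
sin(φ/2) = ±√((1 - cos φ)/2); positive since φ/2 ∈ QII, so sin(φ/2) = 0.3746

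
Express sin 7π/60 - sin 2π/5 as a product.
sin 7π/60 - sin 2π/5 = 2 cos(31π/120) sin(-17π/120)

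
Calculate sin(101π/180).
sin(101π/180) = 0.9816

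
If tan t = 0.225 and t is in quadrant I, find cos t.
cos t = 0.9756 (using tan²t + 1 = sec²t)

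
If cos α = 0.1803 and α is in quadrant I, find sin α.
sin α = 0.9836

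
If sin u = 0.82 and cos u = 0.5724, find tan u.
tan u = sin u / cos u = 1.433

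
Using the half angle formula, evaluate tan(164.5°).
tan(164.5°) = sin 329° / (1 + cos 329°) = -0.2773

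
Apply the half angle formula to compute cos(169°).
cos(169°) = -√((1 + cos 338°)/2) = -0.9816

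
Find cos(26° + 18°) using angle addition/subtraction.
cos(26° + 18°) = cos 26° cos 18° - sin 26° sin 18° = 0.7193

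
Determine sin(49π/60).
sin(49π/60) = 0.5446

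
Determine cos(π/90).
cos(π/90) = 0.9994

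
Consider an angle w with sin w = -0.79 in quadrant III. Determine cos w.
cos w = ±√(1 - sin²w) = -0.6131 (negative in QIII)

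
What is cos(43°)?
cos(43°) = 0.7314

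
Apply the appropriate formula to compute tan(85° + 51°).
tan(85° + 51°) = (tan 85° + tan 51°)/(1 - tan 85° tan 51°) = -0.9657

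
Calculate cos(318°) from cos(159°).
cos(318°) = cos²159° - sin²159° = 0.7431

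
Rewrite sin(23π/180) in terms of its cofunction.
sin(23π/180) = cos(π/2 - 23π/180) = cos(67π/180)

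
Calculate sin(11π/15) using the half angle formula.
sin(11π/15) = √((1 - cos 22π/15)/2) = 0.7431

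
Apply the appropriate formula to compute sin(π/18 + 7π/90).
sin(π/18 + 7π/90) = sin π/18 cos 7π/90 + cos π/18 sin 7π/90 = 0.4067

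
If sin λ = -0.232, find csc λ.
csc λ = 1/sin λ = -4.31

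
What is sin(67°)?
sin(67°) = 0.9205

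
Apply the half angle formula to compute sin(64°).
sin(64°) = √((1 - cos 128°)/2) = 0.8988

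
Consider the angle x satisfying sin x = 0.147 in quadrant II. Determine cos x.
cos x = ±√(1 - sin²x) = -0.9891 (negative in QII)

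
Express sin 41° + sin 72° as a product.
sin 41° + sin 72° = 2 sin(56.5°) cos(-15.5°)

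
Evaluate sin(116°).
sin(116°) = 0.8988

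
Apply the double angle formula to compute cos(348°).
cos(348°) = 1 - 2sin²174° = 0.9781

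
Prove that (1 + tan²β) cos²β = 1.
LHS = sec²β · cos²β = (1/cos²β) · cos²β = 1 = RHS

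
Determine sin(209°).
sin(209°) = -0.4848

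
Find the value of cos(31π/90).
cos(31π/90) = 0.4695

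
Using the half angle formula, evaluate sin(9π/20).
sin(9π/20) = √((1 - cos 9π/10)/2) = 0.9877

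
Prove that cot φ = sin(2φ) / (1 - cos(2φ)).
RHS = 2 sin φ cos φ / (2sin²φ) = cos φ/sin φ = cot φ = LHS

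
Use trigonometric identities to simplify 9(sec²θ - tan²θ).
9(sec²θ - tan²θ) = 9 (using Pythagorean identity)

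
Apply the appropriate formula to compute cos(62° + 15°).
cos(62° + 15°) = cos 62° cos 15° - sin 62° sin 15° = 0.225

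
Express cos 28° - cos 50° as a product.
cos 28° - cos 50° = -2 sin(39°) sin(-11°)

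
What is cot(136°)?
cot(136°) = -1.036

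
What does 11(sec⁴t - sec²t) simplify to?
11(sec⁴t - sec²t) = 11(tan⁴t + tan²t) (using Pythagorean)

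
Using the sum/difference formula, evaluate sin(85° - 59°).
sin(85° - 59°) = sin 85° cos 59° - cos 85° sin 59° = 0.4384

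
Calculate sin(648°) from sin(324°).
sin(648°) = 2 sin 324° cos 324° = -0.9511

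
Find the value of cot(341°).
cot(341°) = -2.904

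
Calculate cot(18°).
cot(18°) = 3.078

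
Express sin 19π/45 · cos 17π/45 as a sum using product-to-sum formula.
sin 19π/45 cos 17π/45 = (1/2)[sin(19π/45+17π/45) + sin(19π/45-17π/45)]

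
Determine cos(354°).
cos(354°) = 0.9945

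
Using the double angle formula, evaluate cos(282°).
cos(282°) = cos²141° - sin²141° = 0.2079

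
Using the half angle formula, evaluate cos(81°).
cos(81°) = √((1 + cos 162°)/2) = 0.1564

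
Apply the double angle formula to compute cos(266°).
cos(266°) = cos²133° - sin²133° = -0.06976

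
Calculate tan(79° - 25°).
tan(79° - 25°) = (tan 79° - tan 25°)/(1 + tan 79° tan 25°) = 1.376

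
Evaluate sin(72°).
sin(72°) = 0.9511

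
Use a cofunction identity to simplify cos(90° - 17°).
cos(90° - 17°) = sin(17°)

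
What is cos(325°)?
cos(325°) = 0.8192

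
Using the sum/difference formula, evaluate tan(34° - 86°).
tan(34° - 86°) = (tan 34° - tan 86°)/(1 + tan 34° tan 86°) = -1.28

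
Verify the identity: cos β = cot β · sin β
RHS = (cos β/sin β) · sin β = cos β = LHS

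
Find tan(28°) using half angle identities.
tan(28°) = sin 56° / (1 + cos 56°) = 0.5317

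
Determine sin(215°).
sin(215°) = -0.5736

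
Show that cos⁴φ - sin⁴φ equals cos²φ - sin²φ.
LHS = (cos²φ - sin²φ)(cos²φ + sin²φ) = (cos²φ - sin²φ) · 1 = cos²φ - sin²φ = RHS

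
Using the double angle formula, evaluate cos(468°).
cos(468°) = cos²234° - sin²234° = -0.309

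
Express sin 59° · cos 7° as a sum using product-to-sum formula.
sin 59° cos 7° = (1/2)[sin(59°+7°) + sin(59°-7°)]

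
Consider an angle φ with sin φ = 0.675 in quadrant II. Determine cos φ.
cos φ = ±√(1 - sin²φ) = -0.7378 (negative in QII)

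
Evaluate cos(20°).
cos(20°) = 0.9397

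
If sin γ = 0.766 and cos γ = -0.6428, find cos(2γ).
cos(2γ) = cos²γ - sin²γ = -0.1736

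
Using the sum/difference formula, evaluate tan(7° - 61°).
tan(7° - 61°) = (tan 7° - tan 61°)/(1 + tan 7° tan 61°) = -1.376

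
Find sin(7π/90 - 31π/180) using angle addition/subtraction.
sin(7π/90 - 31π/180) = sin 7π/90 cos 31π/180 - cos 7π/90 sin 31π/180 = -0.2924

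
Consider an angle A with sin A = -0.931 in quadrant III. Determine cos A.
cos A = ±√(1 - sin²A) = -0.365 (negative in QIII)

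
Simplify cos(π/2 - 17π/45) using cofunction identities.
cos(π/2 - 17π/45) = sin(17π/45)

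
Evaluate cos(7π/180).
cos(7π/180) = 0.9925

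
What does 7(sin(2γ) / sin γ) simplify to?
7(sin(2γ) / sin γ) = 7(2 cos γ) (using Double angle)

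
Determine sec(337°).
sec(337°) = 1.086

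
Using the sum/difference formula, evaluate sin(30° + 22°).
sin(30° + 22°) = sin 30° cos 22° + cos 30° sin 22° = 0.788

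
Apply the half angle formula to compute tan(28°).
tan(28°) = sin 56° / (1 + cos 56°) = 0.5317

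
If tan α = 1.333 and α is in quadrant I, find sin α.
sin α = 0.7999 (using tan²α + 1 = sec²α)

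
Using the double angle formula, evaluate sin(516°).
sin(516°) = 2 sin 258° cos 258° = 0.4067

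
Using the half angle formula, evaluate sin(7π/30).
sin(7π/30) = √((1 - cos 7π/15)/2) = 0.6691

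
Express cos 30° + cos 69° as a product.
cos 30° + cos 69° = 2 cos(49.5°) cos(-19.5°)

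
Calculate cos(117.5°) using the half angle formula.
cos(117.5°) = -√((1 + cos 235°)/2) = -0.4617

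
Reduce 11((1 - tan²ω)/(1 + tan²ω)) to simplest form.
11((1 - tan²ω)/(1 + tan²ω)) = 11(cos(2ω)) (using Double angle)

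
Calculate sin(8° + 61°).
sin(8° + 61°) = sin 8° cos 61° + cos 8° sin 61° = 0.9336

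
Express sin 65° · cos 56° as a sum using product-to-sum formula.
sin 65° cos 56° = (1/2)[sin(65°+56°) + sin(65°-56°)]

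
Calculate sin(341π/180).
sin(341π/180) = -0.3256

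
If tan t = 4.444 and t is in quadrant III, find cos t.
cos t = -0.2195 (using tan²t + 1 = sec²t)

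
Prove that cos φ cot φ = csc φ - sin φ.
RHS = 1/sin φ - sin φ = (1 - sin²φ)/sin φ = cos²φ/sin φ = cos φ · (cos φ/sin φ) = cos φ cot φ = LHS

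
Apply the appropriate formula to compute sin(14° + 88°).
sin(14° + 88°) = sin 14° cos 88° + cos 14° sin 88° = 0.9781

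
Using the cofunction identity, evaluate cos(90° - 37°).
cos(90° - 37°) = sin(37°) = 0.6018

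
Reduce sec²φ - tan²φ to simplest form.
sec²φ - tan²φ = 1 (using Pythagorean identity)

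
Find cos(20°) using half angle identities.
cos(20°) = √((1 + cos 40°)/2) = 0.9397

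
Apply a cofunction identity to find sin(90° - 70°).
sin(90° - 70°) = cos(70°) = 0.342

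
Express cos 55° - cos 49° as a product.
cos 55° - cos 49° = -2 sin(52°) sin(3°)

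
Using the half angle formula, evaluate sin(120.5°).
sin(120.5°) = √((1 - cos 241°)/2) = 0.8616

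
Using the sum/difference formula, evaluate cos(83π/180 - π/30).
cos(83π/180 - π/30) = cos 83π/180 cos π/30 + sin 83π/180 sin π/30 = 0.225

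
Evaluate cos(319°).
cos(319°) = 0.7547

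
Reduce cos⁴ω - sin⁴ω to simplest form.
cos⁴ω - sin⁴ω = cos(2ω) (using Factoring + double angle)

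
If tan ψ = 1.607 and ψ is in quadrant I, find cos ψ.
cos ψ = 0.5283 (using tan²ψ + 1 = sec²ψ)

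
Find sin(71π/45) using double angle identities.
sin(71π/45) = 2 sin 71π/90 cos 71π/90 = -0.9703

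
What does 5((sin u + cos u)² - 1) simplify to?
5((sin u + cos u)² - 1) = 5(sin(2u)) (using Pythagorean + double angle)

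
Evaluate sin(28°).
sin(28°) = 0.4695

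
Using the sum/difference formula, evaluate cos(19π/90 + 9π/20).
cos(19π/90 + 9π/20) = cos 19π/90 cos 9π/20 - sin 19π/90 sin 9π/20 = -0.4848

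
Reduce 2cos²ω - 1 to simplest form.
2cos²ω - 1 = cos(2ω) (using Double angle)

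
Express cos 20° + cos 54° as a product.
cos 20° + cos 54° = 2 cos(37°) cos(-17°)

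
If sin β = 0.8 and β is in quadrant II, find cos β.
cos β = -0.6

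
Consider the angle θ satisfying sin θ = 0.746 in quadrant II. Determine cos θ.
cos θ = ±√(1 - sin²θ) = -0.6659 (negative in QII)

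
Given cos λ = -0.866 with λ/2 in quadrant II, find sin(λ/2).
sin(λ/2) = ±√((1 - cos λ)/2); positive since λ/2 ∈ QII, so sin(λ/2) = 0.9659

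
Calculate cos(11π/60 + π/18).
cos(11π/60 + π/18) = cos 11π/60 cos π/18 - sin 11π/60 sin π/18 = 0.7314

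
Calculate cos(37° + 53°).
cos(37° + 53°) = cos 37° cos 53° - sin 37° sin 53° = 0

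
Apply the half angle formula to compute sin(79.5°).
sin(79.5°) = √((1 - cos 159°)/2) = 0.9833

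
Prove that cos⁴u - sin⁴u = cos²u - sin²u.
LHS = (cos²u - sin²u)(cos²u + sin²u) = (cos²u - sin²u) · 1 = cos²u - sin²u = RHS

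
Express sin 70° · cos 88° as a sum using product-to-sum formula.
sin 70° cos 88° = (1/2)[sin(70°+88°) + sin(70°-88°)]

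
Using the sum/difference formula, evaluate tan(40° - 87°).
tan(40° - 87°) = (tan 40° - tan 87°)/(1 + tan 40° tan 87°) = -1.072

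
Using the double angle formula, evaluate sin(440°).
sin(440°) = 2 sin 220° cos 220° = 0.9848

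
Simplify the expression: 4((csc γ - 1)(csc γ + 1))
4((csc γ - 1)(csc γ + 1)) = 4(cot²γ) (using Diff. of squares)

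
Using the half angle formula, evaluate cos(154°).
cos(154°) = -√((1 + cos 308°)/2) = -0.8988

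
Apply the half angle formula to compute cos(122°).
cos(122°) = -√((1 + cos 244°)/2) = -0.5299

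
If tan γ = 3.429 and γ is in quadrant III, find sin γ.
sin γ = -0.96 (using tan²γ + 1 = sec²γ)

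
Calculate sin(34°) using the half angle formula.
sin(34°) = √((1 - cos 68°)/2) = 0.5592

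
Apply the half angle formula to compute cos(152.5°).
cos(152.5°) = -√((1 + cos 305°)/2) = -0.887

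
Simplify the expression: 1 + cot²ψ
1 + cot²ψ = csc²ψ (using Pythagorean identity)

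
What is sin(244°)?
sin(244°) = -0.8988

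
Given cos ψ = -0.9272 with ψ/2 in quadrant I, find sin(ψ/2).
sin(ψ/2) = ±√((1 - cos ψ)/2); positive since ψ/2 ∈ QI, so sin(ψ/2) = 0.9816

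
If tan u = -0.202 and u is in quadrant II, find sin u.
sin u = 0.198 (using tan²u + 1 = sec²u)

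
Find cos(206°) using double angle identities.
cos(206°) = cos²103° - sin²103° = -0.8988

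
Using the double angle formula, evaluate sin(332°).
sin(332°) = 2 sin 166° cos 166° = -0.4695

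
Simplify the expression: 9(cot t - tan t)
9(cot t - tan t) = 9(2 cot(2t)) (using Double angle)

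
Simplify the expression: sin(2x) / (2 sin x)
sin(2x) / (2 sin x) = cos x (using Double angle)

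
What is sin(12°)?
sin(12°) = 0.2079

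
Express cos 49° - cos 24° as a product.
cos 49° - cos 24° = -2 sin(36.5°) sin(12.5°)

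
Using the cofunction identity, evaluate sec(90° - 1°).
sec(90° - 1°) = csc(1°) = 57.3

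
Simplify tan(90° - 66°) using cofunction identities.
tan(90° - 66°) = cot(66°)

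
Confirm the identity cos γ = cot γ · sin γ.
RHS = (cos γ/sin γ) · sin γ = cos γ = LHS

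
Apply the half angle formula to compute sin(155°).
sin(155°) = √((1 - cos 310°)/2) = 0.4226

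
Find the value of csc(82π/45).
csc(82π/45) = -1.887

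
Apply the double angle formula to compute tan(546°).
tan(546°) = 2 tan 273° / (1 - tan²273°) = 0.1051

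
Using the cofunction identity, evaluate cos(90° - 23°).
cos(90° - 23°) = sin(23°) = 0.3907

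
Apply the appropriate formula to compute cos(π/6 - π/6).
cos(π/6 - π/6) = cos π/6 cos π/6 + sin π/6 sin π/6 = 1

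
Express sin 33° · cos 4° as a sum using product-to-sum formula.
sin 33° cos 4° = (1/2)[sin(33°+4°) + sin(33°-4°)]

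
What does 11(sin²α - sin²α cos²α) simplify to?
11(sin²α - sin²α cos²α) = 11(sin⁴α) (using Factoring)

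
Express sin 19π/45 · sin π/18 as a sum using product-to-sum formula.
sin 19π/45 sin π/18 = (1/2)[cos(19π/45-π/18) - cos(19π/45+π/18)]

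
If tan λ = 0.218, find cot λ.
cot λ = 1/tan λ = 4.587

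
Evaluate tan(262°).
tan(262°) = 7.115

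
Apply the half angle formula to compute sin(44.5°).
sin(44.5°) = √((1 - cos 89°)/2) = 0.7009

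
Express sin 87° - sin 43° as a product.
sin 87° - sin 43° = 2 cos(65°) sin(22°)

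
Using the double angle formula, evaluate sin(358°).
sin(358°) = 2 sin 179° cos 179° = -0.0349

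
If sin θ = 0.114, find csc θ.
csc θ = 1/sin θ = 8.772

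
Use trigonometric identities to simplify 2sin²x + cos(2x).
2sin²x + cos(2x) = 1 (using Double angle)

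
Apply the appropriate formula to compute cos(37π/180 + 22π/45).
cos(37π/180 + 22π/45) = cos 37π/180 cos 22π/45 - sin 37π/180 sin 22π/45 = -0.5736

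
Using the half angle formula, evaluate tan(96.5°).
tan(96.5°) = sin 193° / (1 + cos 193°) = -8.777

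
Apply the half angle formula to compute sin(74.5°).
sin(74.5°) = √((1 - cos 149°)/2) = 0.9636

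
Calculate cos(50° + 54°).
cos(50° + 54°) = cos 50° cos 54° - sin 50° sin 54° = -0.2419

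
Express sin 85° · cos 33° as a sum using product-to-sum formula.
sin 85° cos 33° = (1/2)[sin(85°+33°) + sin(85°-33°)]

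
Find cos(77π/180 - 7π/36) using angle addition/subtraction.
cos(77π/180 - 7π/36) = cos 77π/180 cos 7π/36 + sin 77π/180 sin 7π/36 = 0.7431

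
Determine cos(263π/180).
cos(263π/180) = -0.1219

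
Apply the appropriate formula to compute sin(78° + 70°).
sin(78° + 70°) = sin 78° cos 70° + cos 78° sin 70° = 0.5299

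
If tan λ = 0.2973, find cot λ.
cot λ = 1/tan λ = 3.364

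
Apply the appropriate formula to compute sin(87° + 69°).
sin(87° + 69°) = sin 87° cos 69° + cos 87° sin 69° = 0.4067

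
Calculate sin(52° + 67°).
sin(52° + 67°) = sin 52° cos 67° + cos 52° sin 67° = 0.8746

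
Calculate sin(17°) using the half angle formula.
sin(17°) = √((1 - cos 34°)/2) = 0.2924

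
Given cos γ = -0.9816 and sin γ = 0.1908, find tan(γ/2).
tan(γ/2) = sin γ / (1 + cos γ) = 10.37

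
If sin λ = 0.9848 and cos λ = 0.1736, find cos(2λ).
cos(2λ) = cos²λ - sin²λ = -0.9397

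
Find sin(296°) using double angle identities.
sin(296°) = 2 sin 148° cos 148° = -0.8988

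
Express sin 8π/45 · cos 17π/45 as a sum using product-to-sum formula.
sin 8π/45 cos 17π/45 = (1/2)[sin(8π/45+17π/45) + sin(8π/45-17π/45)]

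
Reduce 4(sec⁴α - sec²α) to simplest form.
4(sec⁴α - sec²α) = 4(tan⁴α + tan²α) (using Pythagorean)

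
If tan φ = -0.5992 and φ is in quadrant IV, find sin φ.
sin φ = -0.514 (using tan²φ + 1 = sec²φ)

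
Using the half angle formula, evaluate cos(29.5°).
cos(29.5°) = √((1 + cos 59°)/2) = 0.8704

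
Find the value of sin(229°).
sin(229°) = -0.7547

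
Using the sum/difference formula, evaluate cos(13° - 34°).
cos(13° - 34°) = cos 13° cos 34° + sin 13° sin 34° = 0.9336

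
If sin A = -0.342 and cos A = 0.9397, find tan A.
tan A = sin A / cos A = -0.3639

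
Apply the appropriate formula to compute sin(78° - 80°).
sin(78° - 80°) = sin 78° cos 80° - cos 78° sin 80° = -0.0349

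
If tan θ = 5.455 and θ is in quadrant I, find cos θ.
cos θ = 0.1803 (using tan²θ + 1 = sec²θ)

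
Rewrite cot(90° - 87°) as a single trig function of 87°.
cot(90° - 87°) = tan(87°)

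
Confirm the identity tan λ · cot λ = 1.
LHS = (sin λ/cos λ) · (cos λ/sin λ) = 1 = RHS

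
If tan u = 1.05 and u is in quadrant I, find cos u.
cos u = 0.6897 (using tan²u + 1 = sec²u)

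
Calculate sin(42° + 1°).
sin(42° + 1°) = sin 42° cos 1° + cos 42° sin 1° = 0.682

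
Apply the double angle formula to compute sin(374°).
sin(374°) = 2 sin 187° cos 187° = 0.2419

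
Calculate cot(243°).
cot(243°) = 0.5095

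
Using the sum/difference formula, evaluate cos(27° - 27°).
cos(27° - 27°) = cos 27° cos 27° + sin 27° sin 27° = 1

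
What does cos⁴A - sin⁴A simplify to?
cos⁴A - sin⁴A = cos(2A) (using Factoring + double angle)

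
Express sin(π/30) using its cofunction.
sin(π/30) = cos(π/2 - π/30) = cos(7π/15)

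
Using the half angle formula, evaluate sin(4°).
sin(4°) = √((1 - cos 8°)/2) = 0.06976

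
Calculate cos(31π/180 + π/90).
cos(31π/180 + π/90) = cos 31π/180 cos π/90 - sin 31π/180 sin π/90 = 0.8387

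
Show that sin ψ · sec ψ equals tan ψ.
LHS = sin ψ · (1/cos ψ) = sin ψ/cos ψ = tan ψ = RHS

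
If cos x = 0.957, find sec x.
sec x = 1/cos x = 1.045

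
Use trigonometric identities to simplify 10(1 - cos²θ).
10(1 - cos²θ) = 10(sin²θ) (using Pythagorean identity)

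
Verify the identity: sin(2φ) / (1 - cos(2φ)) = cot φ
LHS = 2 sin φ cos φ / (2sin²φ) = cos φ/sin φ = cot φ = RHS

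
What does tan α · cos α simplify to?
tan α · cos α = sin α (using Quotient identity)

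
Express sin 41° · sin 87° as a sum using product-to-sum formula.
sin 41° sin 87° = (1/2)[cos(41°-87°) - cos(41°+87°)]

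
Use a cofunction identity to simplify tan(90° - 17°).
tan(90° - 17°) = cot(17°)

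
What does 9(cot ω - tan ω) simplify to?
9(cot ω - tan ω) = 9(2 cot(2ω)) (using Double angle)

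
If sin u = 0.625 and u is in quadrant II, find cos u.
cos u = -0.7806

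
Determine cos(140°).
cos(140°) = -0.766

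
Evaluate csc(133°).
csc(133°) = 1.367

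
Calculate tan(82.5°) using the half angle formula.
tan(82.5°) = sin 165° / (1 + cos 165°) = 7.596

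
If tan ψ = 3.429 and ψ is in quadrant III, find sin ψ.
sin ψ = -0.96 (using tan²ψ + 1 = sec²ψ)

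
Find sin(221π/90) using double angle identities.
sin(221π/90) = 2 sin 221π/180 cos 221π/180 = 0.9903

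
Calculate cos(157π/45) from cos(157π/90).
cos(157π/45) = cos²157π/90 - sin²157π/90 = -0.0349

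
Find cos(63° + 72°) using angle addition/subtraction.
cos(63° + 72°) = cos 63° cos 72° - sin 63° sin 72° = -√2/2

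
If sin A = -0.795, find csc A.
csc A = 1/sin A = -1.258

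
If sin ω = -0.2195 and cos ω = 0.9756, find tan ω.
tan ω = sin ω / cos ω = -0.225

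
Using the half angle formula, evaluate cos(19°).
cos(19°) = √((1 + cos 38°)/2) = 0.9455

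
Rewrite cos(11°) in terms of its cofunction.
cos(11°) = sin(90° - 11°) = sin(79°)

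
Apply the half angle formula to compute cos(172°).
cos(172°) = -√((1 + cos 344°)/2) = -0.9903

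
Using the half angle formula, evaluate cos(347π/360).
cos(347π/360) = -√((1 + cos 347π/180)/2) = -0.9936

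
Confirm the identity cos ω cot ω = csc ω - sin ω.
RHS = 1/sin ω - sin ω = (1 - sin²ω)/sin ω = cos²ω/sin ω = cos ω · (cos ω/sin ω) = cos ω cot ω = LHS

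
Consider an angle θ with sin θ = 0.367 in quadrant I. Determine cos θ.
cos θ = √(1 - sin²θ) = 0.9302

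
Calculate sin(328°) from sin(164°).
sin(328°) = 2 sin 164° cos 164° = -0.5299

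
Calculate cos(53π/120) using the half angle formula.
cos(53π/120) = √((1 + cos 53π/60)/2) = 0.1822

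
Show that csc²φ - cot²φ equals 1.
LHS = 1/sin²φ - cos²φ/sin²φ = (1 - cos²φ)/sin²φ = sin²φ/sin²φ = 1 = RHS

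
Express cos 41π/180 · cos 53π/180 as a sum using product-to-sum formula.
cos 41π/180 cos 53π/180 = (1/2)[cos(41π/180-53π/180) + cos(41π/180+53π/180)]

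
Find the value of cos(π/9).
cos(π/9) = 0.9397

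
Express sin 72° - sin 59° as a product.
sin 72° - sin 59° = 2 cos(65.5°) sin(6.5°)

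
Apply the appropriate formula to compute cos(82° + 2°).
cos(82° + 2°) = cos 82° cos 2° - sin 82° sin 2° = 0.1045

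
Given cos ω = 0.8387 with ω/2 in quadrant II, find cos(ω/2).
cos(ω/2) = ±√((1 + cos ω)/2); negative since ω/2 ∈ QII, so cos(ω/2) = -0.9588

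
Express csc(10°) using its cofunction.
csc(10°) = sec(90° - 10°) = sec(80°)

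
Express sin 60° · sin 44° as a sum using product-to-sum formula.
sin 60° sin 44° = (1/2)[cos(60°-44°) - cos(60°+44°)]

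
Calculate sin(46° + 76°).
sin(46° + 76°) = sin 46° cos 76° + cos 46° sin 76° = 0.848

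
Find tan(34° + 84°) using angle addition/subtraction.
tan(34° + 84°) = (tan 34° + tan 84°)/(1 - tan 34° tan 84°) = -1.881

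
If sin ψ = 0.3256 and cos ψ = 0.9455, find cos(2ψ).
cos(2ψ) = cos²ψ - sin²ψ = 0.788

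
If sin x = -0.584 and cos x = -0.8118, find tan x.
tan x = sin x / cos x = 0.7194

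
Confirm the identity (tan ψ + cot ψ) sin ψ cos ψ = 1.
LHS = (sin ψ/cos ψ + cos ψ/sin ψ) sin ψ cos ψ = ((sin²ψ + cos²ψ)/(sin ψ cos ψ)) · sin ψ cos ψ = sin²ψ + cos²ψ = 1 = RHS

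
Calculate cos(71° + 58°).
cos(71° + 58°) = cos 71° cos 58° - sin 71° sin 58° = -0.6293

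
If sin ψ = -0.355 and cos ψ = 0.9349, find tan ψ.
tan ψ = sin ψ / cos ψ = -0.3797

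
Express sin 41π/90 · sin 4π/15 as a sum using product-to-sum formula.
sin 41π/90 sin 4π/15 = (1/2)[cos(41π/90-4π/15) - cos(41π/90+4π/15)]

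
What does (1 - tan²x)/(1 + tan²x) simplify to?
(1 - tan²x)/(1 + tan²x) = cos(2x) (using Double angle)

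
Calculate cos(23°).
cos(23°) = 0.9205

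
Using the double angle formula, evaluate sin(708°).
sin(708°) = 2 sin 354° cos 354° = -0.2079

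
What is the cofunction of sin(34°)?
sin(34°) = cos(90° - 34°) = cos(56°)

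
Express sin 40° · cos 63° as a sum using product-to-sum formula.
sin 40° cos 63° = (1/2)[sin(40°+63°) + sin(40°-63°)]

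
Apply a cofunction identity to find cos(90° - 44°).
cos(90° - 44°) = sin(44°) = 0.6947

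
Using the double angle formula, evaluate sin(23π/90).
sin(23π/90) = 2 sin 23π/180 cos 23π/180 = 0.7193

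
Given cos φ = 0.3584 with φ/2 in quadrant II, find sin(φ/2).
sin(φ/2) = ±√((1 - cos φ)/2); positive since φ/2 ∈ QII, so sin(φ/2) = 0.5664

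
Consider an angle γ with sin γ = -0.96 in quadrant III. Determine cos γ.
cos γ = ±√(1 - sin²γ) = -0.28 (negative in QIII)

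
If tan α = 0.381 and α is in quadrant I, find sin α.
sin α = 0.356 (using tan²α + 1 = sec²α)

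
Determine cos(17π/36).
cos(17π/36) = 0.08716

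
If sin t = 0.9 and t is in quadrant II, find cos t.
cos t = -0.4359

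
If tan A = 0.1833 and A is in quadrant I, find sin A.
sin A = 0.1803 (using tan²A + 1 = sec²A)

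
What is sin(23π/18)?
sin(23π/18) = -0.766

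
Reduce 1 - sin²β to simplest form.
1 - sin²β = cos²β (using Pythagorean identity)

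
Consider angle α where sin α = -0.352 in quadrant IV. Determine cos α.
cos α = √(1 - sin²α) = 0.936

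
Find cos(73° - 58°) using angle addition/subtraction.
cos(73° - 58°) = cos 73° cos 58° + sin 73° sin 58° = (√6+√2)/4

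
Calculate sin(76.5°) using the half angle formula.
sin(76.5°) = √((1 - cos 153°)/2) = 0.9724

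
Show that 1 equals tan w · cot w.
RHS = (sin w/cos w) · (cos w/sin w) = 1 = LHS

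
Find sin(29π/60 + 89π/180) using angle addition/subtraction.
sin(29π/60 + 89π/180) = sin 29π/60 cos 89π/180 + cos 29π/60 sin 89π/180 = 0.06976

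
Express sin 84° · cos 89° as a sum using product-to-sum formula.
sin 84° cos 89° = (1/2)[sin(84°+89°) + sin(84°-89°)]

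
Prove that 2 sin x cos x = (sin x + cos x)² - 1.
RHS = sin²x + 2 sin x cos x + cos²x - 1 = (sin²x + cos²x) + 2 sin x cos x - 1 = 1 + 2 sin x cos x - 1 = 2 sin x cos x = LHS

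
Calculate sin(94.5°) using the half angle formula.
sin(94.5°) = √((1 - cos 189°)/2) = 0.9969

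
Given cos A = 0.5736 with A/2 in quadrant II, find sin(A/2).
sin(A/2) = ±√((1 - cos A)/2); positive since A/2 ∈ QII, so sin(A/2) = 0.4617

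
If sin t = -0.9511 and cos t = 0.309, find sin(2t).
sin(2t) = 2 sin t cos t = -0.5878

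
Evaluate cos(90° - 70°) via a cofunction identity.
cos(90° - 70°) = sin(70°) = 0.9397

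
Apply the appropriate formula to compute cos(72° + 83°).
cos(72° + 83°) = cos 72° cos 83° - sin 72° sin 83° = -0.9063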